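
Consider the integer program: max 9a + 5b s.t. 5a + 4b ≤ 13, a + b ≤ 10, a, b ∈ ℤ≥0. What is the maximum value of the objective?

(a,b)=(1,2) is feasible, giving 19.
(a,b)=(2,0) is feasible, giving 18.
Maximum is 19 at (a,b)=(1,2).

19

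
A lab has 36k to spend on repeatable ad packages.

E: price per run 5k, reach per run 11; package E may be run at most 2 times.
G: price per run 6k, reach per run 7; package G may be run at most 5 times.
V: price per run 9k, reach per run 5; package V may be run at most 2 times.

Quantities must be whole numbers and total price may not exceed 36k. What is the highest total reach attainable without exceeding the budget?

50

E has the best ratio (11/5); taking only E gives at most 2×11 = 22 (stopped by the supply cap of 2).
Mixing does better — 2×E and 4×G: price 34 ≤ 36, reach 2·11 + 4·7 = 50.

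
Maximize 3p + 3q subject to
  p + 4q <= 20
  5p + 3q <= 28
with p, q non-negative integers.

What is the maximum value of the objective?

21

(p,q)=(3,4) is feasible, giving 21.
(p,q)=(2,4) is feasible, giving 18.
Maximum is 21 at (p,q)=(3,4).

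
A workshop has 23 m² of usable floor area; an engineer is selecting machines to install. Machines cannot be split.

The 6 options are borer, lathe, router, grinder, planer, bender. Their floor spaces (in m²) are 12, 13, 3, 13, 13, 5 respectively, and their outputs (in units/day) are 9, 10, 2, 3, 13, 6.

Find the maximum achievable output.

This is an integer program with binary decision variables.
Take router, planer, and bender: floor space 3 + 13 + 5 = 21 ≤ 23, output 2 + 13 + 6 = 21.
No other feasible combination does better.

21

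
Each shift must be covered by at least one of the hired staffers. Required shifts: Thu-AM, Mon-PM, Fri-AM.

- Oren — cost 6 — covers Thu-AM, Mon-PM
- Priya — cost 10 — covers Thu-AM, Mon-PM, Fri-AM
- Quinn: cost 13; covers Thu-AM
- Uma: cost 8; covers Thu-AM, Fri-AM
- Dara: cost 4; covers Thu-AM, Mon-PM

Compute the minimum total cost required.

This is an integer covering problem.
The greedy cost-per-new-shift heuristic would pick Dara and Uma for 12, but a cheaper cover exists.
Priya alone covers Thu-AM, Mon-PM, Fri-AM — every shift.
Total cost: 10.
No cover costs less than 10.

10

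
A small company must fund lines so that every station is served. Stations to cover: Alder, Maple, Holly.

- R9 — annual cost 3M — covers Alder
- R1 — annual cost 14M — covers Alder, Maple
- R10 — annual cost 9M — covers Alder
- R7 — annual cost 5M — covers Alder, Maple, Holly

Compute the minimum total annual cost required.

5

This is an integer covering problem.
R7 alone covers Alder, Maple, Holly — every station.
Total annual cost: 5.
No cover costs less than 5.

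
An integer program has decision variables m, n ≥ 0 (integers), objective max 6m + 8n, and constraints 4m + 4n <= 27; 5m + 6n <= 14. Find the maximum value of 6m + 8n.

16

(m,n)=(0,2): 4·0+4·2=8≤27, 5·0+6·2=12≤14, objective 16.
(m,n)=(1,1): 4·1+4·1=8≤27, 5·1+6·1=11≤14, objective 14.
(m,n)=(0,1): 4·0+4·1=4≤27, 5·0+6·1=6≤14, objective 8.
The best lattice point is (0,2), giving 16.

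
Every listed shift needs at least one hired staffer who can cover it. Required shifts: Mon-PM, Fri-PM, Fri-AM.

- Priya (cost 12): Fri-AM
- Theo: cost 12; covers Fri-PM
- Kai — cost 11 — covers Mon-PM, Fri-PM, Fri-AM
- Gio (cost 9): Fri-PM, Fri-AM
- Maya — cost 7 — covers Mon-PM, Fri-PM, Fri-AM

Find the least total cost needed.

7

This is an integer covering problem.
Maya alone covers Mon-PM, Fri-PM, Fri-AM — every shift.
Total cost: 7.
No cover costs less than 7.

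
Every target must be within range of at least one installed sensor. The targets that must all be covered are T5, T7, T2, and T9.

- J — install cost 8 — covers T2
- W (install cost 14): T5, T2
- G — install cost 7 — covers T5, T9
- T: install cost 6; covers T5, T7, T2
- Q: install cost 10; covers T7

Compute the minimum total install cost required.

Choose G and T: together they cover T5, T7, T2, T9 — every target.
Total install cost: 7 + 6 = 13.

13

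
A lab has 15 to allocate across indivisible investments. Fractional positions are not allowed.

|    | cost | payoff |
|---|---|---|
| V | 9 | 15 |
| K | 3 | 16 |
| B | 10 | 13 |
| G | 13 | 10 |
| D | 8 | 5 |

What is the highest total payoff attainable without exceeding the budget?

This is an integer program with binary decision variables.
Take V and K: cost 9 + 3 = 12 ≤ 15, payoff 15 + 16 = 31.
No other feasible combination does better.

31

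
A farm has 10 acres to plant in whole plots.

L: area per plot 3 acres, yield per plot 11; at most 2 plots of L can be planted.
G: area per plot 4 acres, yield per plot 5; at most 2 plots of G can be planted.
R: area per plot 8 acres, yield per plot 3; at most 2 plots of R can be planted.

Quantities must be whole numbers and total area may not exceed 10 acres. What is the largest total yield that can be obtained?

2×L: area 6 ≤ 10, yield 2·11 = 22.
2×L and 1×G: area 10 ≤ 10, yield 2·11 + 1·5 = 27.
Best is 27.

27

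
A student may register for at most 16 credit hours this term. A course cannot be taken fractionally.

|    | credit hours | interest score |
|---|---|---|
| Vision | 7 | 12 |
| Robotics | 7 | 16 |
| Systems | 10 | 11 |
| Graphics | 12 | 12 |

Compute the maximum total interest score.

Vision: credit hours 7 ≤ 16, interest score 12.
Robotics: credit hours 7 ≤ 16, interest score 16.
Vision + Robotics: credit hours 7 + 7 = 14 ≤ 16, interest score 12 + 16 = 28.
Best is Vision and Robotics with total interest score 28.

28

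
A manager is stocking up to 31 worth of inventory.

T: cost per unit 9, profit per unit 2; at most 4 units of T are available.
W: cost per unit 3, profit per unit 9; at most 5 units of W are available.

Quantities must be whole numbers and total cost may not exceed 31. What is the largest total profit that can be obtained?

47

W has the best ratio (9/3); taking only W gives at most 5×9 = 45 (stopped by the supply cap of 5).
Mixing does better — 1×T and 5×W: cost 24 ≤ 31, profit 1·2 + 5·9 = 47.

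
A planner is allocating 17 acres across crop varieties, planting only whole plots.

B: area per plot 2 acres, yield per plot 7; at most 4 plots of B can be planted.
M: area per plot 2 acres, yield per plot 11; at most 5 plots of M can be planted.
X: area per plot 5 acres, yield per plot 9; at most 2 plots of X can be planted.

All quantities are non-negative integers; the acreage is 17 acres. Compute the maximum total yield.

76

4×B and 4×M: area 16 ≤ 17, yield 4·7 + 4·11 = 72.
3×B and 5×M: area 16 ≤ 17, yield 3·7 + 5·11 = 76.
Best is 76.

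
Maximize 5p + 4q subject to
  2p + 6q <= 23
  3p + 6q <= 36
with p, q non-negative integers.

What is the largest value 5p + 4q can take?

The continuous relaxation peaks at (11.5, 0) with value 57.50; rounding to a feasible lattice point costs some objective.
(p,q)=(11,0): 2·11+6·0=22≤23, 3·11+6·0=33≤36, objective 55.
(p,q)=(10,0): 2·10+6·0=20≤23, 3·10+6·0=30≤36, objective 50.
No feasible integer point exceeds 55.

55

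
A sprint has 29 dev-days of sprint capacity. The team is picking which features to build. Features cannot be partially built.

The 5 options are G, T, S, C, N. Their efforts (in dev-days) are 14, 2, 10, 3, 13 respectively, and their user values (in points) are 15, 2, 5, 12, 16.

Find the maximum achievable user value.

Allowing fractional choices, the relaxed optimum would be about 41.9, but features are indivisible.
G + T + S + C: effort 14 + 2 + 10 + 3 = 29 ≤ 29, user value 15 + 2 + 5 + 12 = 34.
T + S + C + N: effort 2 + 10 + 3 + 13 = 28 ≤ 29, user value 2 + 5 + 12 + 16 = 35.
S + C + N: effort 10 + 3 + 13 = 26 ≤ 29, user value 5 + 12 + 16 = 33.
Best is T, S, C, and N with total user value 35.

35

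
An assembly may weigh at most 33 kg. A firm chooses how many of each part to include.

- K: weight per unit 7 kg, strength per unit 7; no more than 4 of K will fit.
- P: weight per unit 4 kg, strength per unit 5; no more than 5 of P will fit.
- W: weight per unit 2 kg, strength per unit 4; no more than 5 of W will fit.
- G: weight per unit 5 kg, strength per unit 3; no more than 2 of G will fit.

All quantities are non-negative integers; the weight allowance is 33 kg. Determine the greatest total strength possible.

Take 1×K, 4×P, and 5×W: weight 33 ≤ 33, strength 1·7 + 4·5 + 5·4 = 47.
W has the best ratio (4/2) and is taken to its limit of 5; remaining capacity is filled optimally with the others.

47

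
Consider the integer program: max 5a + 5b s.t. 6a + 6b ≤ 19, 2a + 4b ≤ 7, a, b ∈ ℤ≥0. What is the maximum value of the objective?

The continuous relaxation peaks at (3.17, 0) with value 15.83; rounding to a feasible lattice point costs some objective.
(a,b)=(3,0): 6·3+6·0=18≤19, 2·3+4·0=6≤7, objective 15.
(a,b)=(2,0): 6·2+6·0=12≤19, 2·2+4·0=4≤7, objective 10.
Maximum is 15 at (a,b)=(3,0).

15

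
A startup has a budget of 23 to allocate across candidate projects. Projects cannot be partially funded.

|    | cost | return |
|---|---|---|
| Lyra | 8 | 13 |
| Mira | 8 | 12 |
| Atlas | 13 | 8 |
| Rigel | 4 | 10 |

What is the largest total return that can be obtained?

35

Treat it as a binary knapsack problem.
Lyra + Mira + Rigel: cost 8 + 8 + 4 = 20 ≤ 23, return 13 + 12 + 10 = 35.
Lyra + Rigel: cost 8 + 4 = 12 ≤ 23, return 13 + 10 = 23.
Lyra + Mira: cost 8 + 8 = 16 ≤ 23, return 13 + 12 = 25.
Best is Lyra, Mira, and Rigel with total return 35.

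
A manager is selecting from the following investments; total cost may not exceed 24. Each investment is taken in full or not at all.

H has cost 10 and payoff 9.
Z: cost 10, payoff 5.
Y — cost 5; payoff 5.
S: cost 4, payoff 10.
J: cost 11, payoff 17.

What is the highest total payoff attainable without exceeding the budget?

Take Y, S, and J: cost 5 + 4 + 11 = 20 ≤ 24, payoff 5 + 10 + 17 = 32.
No other feasible combination does better.

32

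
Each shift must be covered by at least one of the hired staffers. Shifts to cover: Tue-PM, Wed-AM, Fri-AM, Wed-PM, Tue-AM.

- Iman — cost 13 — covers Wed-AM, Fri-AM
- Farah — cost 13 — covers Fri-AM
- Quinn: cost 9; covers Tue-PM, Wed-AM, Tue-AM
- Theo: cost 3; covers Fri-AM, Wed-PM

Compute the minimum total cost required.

This is an integer covering problem.
Choose Quinn and Theo: together they cover Tue-PM, Wed-AM, Fri-AM, Wed-PM, Tue-AM — every shift.
Total cost: 9 + 3 = 12.
No cover costs less than 12.

12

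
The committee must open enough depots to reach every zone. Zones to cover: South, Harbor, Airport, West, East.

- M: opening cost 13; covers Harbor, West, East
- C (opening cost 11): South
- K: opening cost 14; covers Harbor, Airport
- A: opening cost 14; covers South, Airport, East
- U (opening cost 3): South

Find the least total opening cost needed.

27

The greedy cost-per-new-zone heuristic would pick U, M, and K for 30, but a cheaper cover exists.
Choose M and A: together they cover South, Harbor, Airport, West, East — every zone.
Total opening cost: 13 + 14 = 27.
No cover costs less than 27.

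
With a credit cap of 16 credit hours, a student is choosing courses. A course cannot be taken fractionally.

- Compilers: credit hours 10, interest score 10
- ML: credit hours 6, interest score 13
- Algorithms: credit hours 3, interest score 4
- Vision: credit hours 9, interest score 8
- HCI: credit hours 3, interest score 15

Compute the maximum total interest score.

32

This is a 0-1 knapsack instance.
Compilers + Algorithms + HCI: credit hours 10 + 3 + 3 = 16 ≤ 16, interest score 10 + 4 + 15 = 29.
ML + HCI: credit hours 6 + 3 = 9 ≤ 16, interest score 13 + 15 = 28.
ML + Algorithms + HCI: credit hours 6 + 3 + 3 = 12 ≤ 16, interest score 13 + 4 + 15 = 32.
Best is ML, Algorithms, and HCI with total interest score 32.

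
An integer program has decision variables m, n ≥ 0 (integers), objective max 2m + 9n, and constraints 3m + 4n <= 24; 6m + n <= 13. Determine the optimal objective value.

(m,n)=(0,6) is feasible, giving 54.
(m,n)=(1,5) is feasible, giving 47.
(m,n)=(0,5) is feasible, giving 45.
The best lattice point is (0,6), giving 54.

54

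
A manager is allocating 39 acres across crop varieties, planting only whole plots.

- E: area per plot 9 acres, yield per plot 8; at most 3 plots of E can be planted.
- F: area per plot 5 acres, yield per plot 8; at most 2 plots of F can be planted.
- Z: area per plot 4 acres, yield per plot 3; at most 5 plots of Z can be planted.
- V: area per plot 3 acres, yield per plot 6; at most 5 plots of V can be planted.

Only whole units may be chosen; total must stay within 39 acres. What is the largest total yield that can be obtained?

V has the best ratio (6/3); taking only V gives at most 5×6 = 30 (stopped by the supply cap of 5).
Mixing does better — 1×E, 2×F, 1×Z, and 5×V: area 38 ≤ 39, yield 1·8 + 2·8 + 1·3 + 5·6 = 57.

57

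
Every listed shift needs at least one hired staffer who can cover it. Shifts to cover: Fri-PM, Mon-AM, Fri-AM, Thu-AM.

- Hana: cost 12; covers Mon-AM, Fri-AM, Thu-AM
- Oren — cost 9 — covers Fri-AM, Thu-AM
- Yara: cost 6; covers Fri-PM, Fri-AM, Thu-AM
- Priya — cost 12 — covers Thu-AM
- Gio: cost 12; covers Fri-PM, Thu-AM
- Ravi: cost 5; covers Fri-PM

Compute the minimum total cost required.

The greedy cost-per-new-shift heuristic would pick Yara and Hana for 18, but a cheaper cover exists.
Choose Hana and Ravi: together they cover Fri-PM, Mon-AM, Fri-AM, Thu-AM — every shift.
Total cost: 12 + 5 = 17.
No cover costs less than 17.

17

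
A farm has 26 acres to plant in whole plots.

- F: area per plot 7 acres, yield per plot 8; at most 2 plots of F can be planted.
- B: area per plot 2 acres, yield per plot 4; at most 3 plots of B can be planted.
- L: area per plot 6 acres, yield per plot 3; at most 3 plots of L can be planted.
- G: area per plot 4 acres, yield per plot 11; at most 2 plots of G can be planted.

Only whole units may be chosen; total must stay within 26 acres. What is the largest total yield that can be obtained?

1×F, 3×B, and 2×G: area 21 ≤ 26, yield 1·8 + 3·4 + 2·11 = 42.
2×F, 2×B, and 2×G: area 26 ≤ 26, yield 2·8 + 2·4 + 2·11 = 46.
Best is 46.

46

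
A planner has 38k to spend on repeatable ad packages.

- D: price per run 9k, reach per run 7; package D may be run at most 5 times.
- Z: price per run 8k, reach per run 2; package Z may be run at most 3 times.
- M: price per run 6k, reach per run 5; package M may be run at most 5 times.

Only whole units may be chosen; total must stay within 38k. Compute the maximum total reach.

2×D and 3×M: price 36 ≤ 38, reach 2·7 + 3·5 = 29.
4×D: price 36 ≤ 38, reach 4·7 = 28.
Best is 29.

29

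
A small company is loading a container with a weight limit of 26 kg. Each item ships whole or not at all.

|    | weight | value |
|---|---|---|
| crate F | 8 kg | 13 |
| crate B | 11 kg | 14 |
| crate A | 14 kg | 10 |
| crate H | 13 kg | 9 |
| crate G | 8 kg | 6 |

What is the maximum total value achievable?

Allowing fractional choices, the relaxed optimum would be about 32.2, but items are indivisible.
crate F + crate B: weight 8 + 11 = 19 ≤ 26, value 13 + 14 = 27.
crate F + crate A: weight 8 + 14 = 22 ≤ 26, value 13 + 10 = 23.
crate B + crate A: weight 11 + 14 = 25 ≤ 26, value 14 + 10 = 24.
Best is crate F and crate B with total value 27.

27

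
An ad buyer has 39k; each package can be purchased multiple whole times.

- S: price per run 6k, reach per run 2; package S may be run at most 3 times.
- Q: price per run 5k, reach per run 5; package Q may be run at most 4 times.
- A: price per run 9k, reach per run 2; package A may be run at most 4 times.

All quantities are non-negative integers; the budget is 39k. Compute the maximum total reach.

3×S and 4×Q: price 38 ≤ 39, reach 3·2 + 4·5 = 26.
4×Q and 2×A: price 38 ≤ 39, reach 4·5 + 2·2 = 24.
Best is 26.

26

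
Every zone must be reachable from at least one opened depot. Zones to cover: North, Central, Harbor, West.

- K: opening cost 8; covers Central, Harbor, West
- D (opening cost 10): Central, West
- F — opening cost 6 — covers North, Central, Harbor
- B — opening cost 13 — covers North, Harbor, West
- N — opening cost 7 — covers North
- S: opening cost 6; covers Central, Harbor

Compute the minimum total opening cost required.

14

Choose K and F: together they cover North, Central, Harbor, West — every zone.
Total opening cost: 8 + 6 = 14.
No cover costs less than 14.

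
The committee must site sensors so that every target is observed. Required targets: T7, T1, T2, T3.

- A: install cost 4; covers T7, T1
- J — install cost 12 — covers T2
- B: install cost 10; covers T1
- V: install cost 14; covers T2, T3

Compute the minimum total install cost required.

Choose A and V: together they cover T7, T1, T2, T3 — every target.
Total install cost: 4 + 14 = 18.
No cover costs less than 18.

18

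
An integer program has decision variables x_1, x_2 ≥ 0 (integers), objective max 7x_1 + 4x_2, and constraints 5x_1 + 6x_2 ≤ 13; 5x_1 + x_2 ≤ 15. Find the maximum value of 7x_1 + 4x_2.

The continuous relaxation peaks at (2.6, 0) with value 18.20; rounding to a feasible lattice point costs some objective.
(x_1,x_2)=(2,0): 5·2+6·0=10≤13, 5·2+1·0=10≤15, objective 14.
(x_1,x_2)=(1,1): 5·1+6·1=11≤13, 5·1+1·1=6≤15, objective 11.
(x_1,x_2)=(1,0): 5·1+6·0=5≤13, 5·1+1·0=5≤15, objective 7.
The best lattice point is (2,0), giving 14.

14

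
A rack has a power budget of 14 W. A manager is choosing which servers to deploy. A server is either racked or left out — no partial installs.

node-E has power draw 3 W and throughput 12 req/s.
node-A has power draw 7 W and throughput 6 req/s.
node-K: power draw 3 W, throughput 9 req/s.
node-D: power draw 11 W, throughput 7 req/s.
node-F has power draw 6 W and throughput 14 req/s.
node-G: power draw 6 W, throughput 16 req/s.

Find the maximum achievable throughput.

Allowing fractional choices, the relaxed optimum would be about 41.7, but servers are indivisible.
node-E + node-K + node-F: power draw 3 + 3 + 6 = 12 ≤ 14, throughput 12 + 9 + 14 = 35.
node-E + node-K + node-G: power draw 3 + 3 + 6 = 12 ≤ 14, throughput 12 + 9 + 16 = 37.
Best is node-E, node-K, and node-G with total throughput 37.

37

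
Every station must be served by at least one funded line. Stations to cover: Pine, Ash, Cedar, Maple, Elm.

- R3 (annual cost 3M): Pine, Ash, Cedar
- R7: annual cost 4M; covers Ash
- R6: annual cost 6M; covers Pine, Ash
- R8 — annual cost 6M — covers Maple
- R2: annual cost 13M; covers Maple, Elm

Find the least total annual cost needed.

16

This is a weighted set-cover instance.
The greedy cost-per-new-station heuristic would pick R3, R8, and R2 for 22, but a cheaper cover exists.
Choose R3 and R2: together they cover Pine, Ash, Cedar, Maple, Elm — every station.
Total annual cost: 3 + 13 = 16.
No cover costs less than 16.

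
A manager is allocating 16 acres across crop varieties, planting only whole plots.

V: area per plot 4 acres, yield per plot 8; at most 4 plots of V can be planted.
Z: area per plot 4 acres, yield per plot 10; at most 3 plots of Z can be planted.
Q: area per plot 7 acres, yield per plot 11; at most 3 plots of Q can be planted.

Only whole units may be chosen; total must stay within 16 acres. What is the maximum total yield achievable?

38

1×V and 3×Z: area 16 ≤ 16, yield 1·8 + 3·10 = 38.
2×V and 2×Z: area 16 ≤ 16, yield 2·8 + 2·10 = 36.
Best is 38.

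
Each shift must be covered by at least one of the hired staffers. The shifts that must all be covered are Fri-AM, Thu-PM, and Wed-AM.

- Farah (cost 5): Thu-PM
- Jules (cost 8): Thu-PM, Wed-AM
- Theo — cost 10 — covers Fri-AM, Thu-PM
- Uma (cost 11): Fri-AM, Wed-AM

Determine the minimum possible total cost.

The greedy cost-per-new-shift heuristic would pick Jules and Theo for 18, but a cheaper cover exists.
Choose Farah and Uma: together they cover Fri-AM, Thu-PM, Wed-AM — every shift.
Total cost: 5 + 11 = 16.
No cover costs less than 16.

16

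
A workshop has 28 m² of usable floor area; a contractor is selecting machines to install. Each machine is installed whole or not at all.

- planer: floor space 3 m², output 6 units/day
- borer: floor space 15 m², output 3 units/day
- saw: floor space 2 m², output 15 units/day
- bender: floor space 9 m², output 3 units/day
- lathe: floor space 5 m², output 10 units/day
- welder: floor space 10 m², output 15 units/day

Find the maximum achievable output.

Take planer, saw, lathe, and welder: floor space 3 + 2 + 5 + 10 = 20 ≤ 28, output 6 + 15 + 10 + 15 = 46.
No other feasible combination does better.

46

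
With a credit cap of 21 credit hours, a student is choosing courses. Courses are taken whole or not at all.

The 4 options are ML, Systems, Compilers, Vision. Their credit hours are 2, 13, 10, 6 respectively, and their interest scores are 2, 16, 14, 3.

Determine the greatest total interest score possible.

21

Take ML, Systems, and Vision: credit hours 2 + 13 + 6 = 21 ≤ 21, interest score 2 + 16 + 3 = 21.
No other feasible combination does better.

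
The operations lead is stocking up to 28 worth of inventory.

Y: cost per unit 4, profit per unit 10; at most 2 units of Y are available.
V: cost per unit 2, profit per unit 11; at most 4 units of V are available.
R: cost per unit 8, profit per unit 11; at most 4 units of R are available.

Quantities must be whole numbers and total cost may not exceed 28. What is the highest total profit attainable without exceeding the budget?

This is a bounded integer knapsack.
1×Y, 4×V, and 2×R: cost 28 ≤ 28, profit 1·10 + 4·11 + 2·11 = 76.
2×Y, 4×V, and 1×R: cost 24 ≤ 28, profit 2·10 + 4·11 + 1·11 = 75.
Best is 76.

76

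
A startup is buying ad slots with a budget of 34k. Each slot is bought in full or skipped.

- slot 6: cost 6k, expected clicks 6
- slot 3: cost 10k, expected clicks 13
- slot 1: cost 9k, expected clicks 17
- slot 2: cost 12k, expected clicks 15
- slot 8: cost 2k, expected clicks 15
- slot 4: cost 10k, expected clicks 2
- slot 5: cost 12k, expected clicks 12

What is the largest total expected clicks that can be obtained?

This is an integer program with binary decision variables.
slot 3 + slot 1 + slot 2 + slot 8: cost 10 + 9 + 12 + 2 = 33 ≤ 34, expected clicks 13 + 17 + 15 + 15 = 60.
slot 3 + slot 1 + slot 8 + slot 5: cost 10 + 9 + 2 + 12 = 33 ≤ 34, expected clicks 13 + 17 + 15 + 12 = 57.
slot 6 + slot 1 + slot 2 + slot 8: cost 6 + 9 + 12 + 2 = 29 ≤ 34, expected clicks 6 + 17 + 15 + 15 = 53.
Best is slot 3, slot 1, slot 2, and slot 8 with total expected clicks 60.

60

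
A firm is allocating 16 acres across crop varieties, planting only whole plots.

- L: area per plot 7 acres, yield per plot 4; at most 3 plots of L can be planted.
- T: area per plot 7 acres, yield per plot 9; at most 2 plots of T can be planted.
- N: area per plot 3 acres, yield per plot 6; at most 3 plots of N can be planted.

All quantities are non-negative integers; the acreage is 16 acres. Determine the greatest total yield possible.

Take 1×T and 3×N: area 16 ≤ 16, yield 1·9 + 3·6 = 27.
N has the best ratio (6/3) and is taken to its limit of 3; remaining capacity is filled optimally with the others.

27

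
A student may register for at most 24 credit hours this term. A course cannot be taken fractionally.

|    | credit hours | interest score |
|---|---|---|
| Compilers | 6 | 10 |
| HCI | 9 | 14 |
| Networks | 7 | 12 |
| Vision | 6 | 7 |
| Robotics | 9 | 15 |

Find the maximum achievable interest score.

39

Allowing fractional choices, the relaxed optimum would be about 40.1, but courses are indivisible.
Compilers + HCI + Robotics: credit hours 6 + 9 + 9 = 24 ≤ 24, interest score 10 + 14 + 15 = 39.
Compilers + Networks + Robotics: credit hours 6 + 7 + 9 = 22 ≤ 24, interest score 10 + 12 + 15 = 37.
Best is Compilers, HCI, and Robotics with total interest score 39.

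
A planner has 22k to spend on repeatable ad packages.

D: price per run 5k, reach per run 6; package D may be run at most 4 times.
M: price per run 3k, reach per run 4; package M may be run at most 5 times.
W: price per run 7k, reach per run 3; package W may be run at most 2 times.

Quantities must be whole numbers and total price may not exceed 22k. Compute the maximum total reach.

28

M has the best ratio (4/3); taking only M gives at most 5×4 = 20 (stopped by the supply cap of 5).
Mixing does better — 2×D and 4×M: price 22 ≤ 22, reach 2·6 + 4·4 = 28.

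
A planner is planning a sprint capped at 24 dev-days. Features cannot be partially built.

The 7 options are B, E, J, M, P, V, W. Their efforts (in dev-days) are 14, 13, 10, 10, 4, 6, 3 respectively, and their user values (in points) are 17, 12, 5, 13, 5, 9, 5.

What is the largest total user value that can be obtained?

This is an integer program with binary decision variables.
Allowing fractional choices, the relaxed optimum would be about 33.2, but features are indivisible.
M + P + V + W: effort 10 + 4 + 6 + 3 = 23 ≤ 24, user value 13 + 5 + 9 + 5 = 32.
B + V + W: effort 14 + 6 + 3 = 23 ≤ 24, user value 17 + 9 + 5 = 31.
Best is M, P, V, and W with total user value 32.

32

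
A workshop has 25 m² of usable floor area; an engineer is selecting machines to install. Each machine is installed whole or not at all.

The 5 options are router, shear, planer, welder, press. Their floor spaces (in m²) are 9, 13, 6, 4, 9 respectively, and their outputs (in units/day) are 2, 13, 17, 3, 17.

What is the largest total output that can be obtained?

37

Allowing fractional choices, the relaxed optimum would be about 44.0, but machines are indivisible.
planer + welder + press: floor space 6 + 4 + 9 = 19 ≤ 25, output 17 + 3 + 17 = 37.
router + planer + press: floor space 9 + 6 + 9 = 24 ≤ 25, output 2 + 17 + 17 = 36.
planer + press: floor space 6 + 9 = 15 ≤ 25, output 17 + 17 = 34.
Best is planer, welder, and press with total output 37.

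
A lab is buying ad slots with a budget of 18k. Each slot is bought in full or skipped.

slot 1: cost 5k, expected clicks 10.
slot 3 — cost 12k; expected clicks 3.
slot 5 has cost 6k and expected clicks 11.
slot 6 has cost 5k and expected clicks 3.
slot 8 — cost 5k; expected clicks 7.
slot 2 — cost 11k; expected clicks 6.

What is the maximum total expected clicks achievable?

28

Take slot 1, slot 5, and slot 8: cost 5 + 6 + 5 = 16 ≤ 18, expected clicks 10 + 11 + 7 = 28.
No other feasible combination does better.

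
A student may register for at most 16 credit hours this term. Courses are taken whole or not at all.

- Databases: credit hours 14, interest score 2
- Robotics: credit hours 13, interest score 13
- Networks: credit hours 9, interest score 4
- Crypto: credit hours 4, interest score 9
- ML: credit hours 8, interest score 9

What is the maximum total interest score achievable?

Robotics: credit hours 13 ≤ 16, interest score 13.
Crypto + ML: credit hours 4 + 8 = 12 ≤ 16, interest score 9 + 9 = 18.
Best is Crypto and ML with total interest score 18.

18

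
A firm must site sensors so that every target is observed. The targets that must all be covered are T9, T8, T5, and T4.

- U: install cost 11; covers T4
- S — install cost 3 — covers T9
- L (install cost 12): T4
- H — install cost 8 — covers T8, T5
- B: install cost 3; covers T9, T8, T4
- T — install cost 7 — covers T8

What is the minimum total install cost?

11

This is a weighted set-cover instance.
Choose H and B: together they cover T9, T8, T5, T4 — every target.
Total install cost: 8 + 3 = 11.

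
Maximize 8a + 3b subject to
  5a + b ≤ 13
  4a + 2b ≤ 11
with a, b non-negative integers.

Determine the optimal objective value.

Relaxing integrality, the LP optimum is 21.50 at (a,b) = (2.5, 0.5), which is not an integer point.
(a,b)=(2,1): 5·2+1·1=11≤13, 4·2+2·1=10≤11, objective 19.
(a,b)=(2,0): 5·2+1·0=10≤13, 4·2+2·0=8≤11, objective 16.
(a,b)=(1,2): 5·1+1·2=7≤13, 4·1+2·2=8≤11, objective 14.
The best lattice point is (2,1), giving 19.

19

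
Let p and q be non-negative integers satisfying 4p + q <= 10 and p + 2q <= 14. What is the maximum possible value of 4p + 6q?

42

Relaxing integrality, the LP optimum is 42.86 at (p,q) = (0.857, 6.57), which is not an integer point.
(p,q)=(0,7): 4·0+1·7=7≤10, 1·0+2·7=14≤14, objective 42.
(p,q)=(1,6): 4·1+1·6=10≤10, 1·1+2·6=13≤14, objective 40.
(p,q)=(0,6): 4·0+1·6=6≤10, 1·0+2·6=12≤14, objective 36.
(p,q)=(1,5): 4·1+1·5=9≤10, 1·1+2·5=11≤14, objective 34.
The best lattice point is (0,7), giving 42.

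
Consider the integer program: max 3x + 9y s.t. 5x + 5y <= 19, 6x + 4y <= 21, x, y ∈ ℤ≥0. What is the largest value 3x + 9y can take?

The continuous relaxation peaks at (0, 3.8) with value 34.20; rounding to a feasible lattice point costs some objective.
(x,y)=(0,3): 5·0+5·3=15≤19, 6·0+4·3=12≤21, objective 27.
(x,y)=(1,2): 5·1+5·2=15≤19, 6·1+4·2=14≤21, objective 21.
(x,y)=(0,2): 5·0+5·2=10≤19, 6·0+4·2=8≤21, objective 18.
Maximum is 27 at (x,y)=(0,3).

27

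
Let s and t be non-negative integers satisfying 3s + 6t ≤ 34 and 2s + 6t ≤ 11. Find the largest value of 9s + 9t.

45

The continuous relaxation peaks at (5.5, 0) with value 49.50; rounding to a feasible lattice point costs some objective.
(s,t)=(5,0): 3·5+6·0=15≤34, 2·5+6·0=10≤11, objective 45.
(s,t)=(4,0): 3·4+6·0=12≤34, 2·4+6·0=8≤11, objective 36.
The best lattice point is (5,0), giving 45.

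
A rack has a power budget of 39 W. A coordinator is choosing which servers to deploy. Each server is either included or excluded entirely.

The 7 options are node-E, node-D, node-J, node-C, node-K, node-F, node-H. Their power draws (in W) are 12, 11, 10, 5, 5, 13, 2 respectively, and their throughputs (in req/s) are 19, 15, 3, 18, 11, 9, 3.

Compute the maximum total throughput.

This is a 0-1 knapsack instance.
Allowing fractional choices, the relaxed optimum would be about 68.8, but servers are indivisible.
node-E + node-D + node-C + node-K + node-H: power draw 12 + 11 + 5 + 5 + 2 = 35 ≤ 39, throughput 19 + 15 + 18 + 11 + 3 = 66.
node-E + node-D + node-C + node-K: power draw 12 + 11 + 5 + 5 = 33 ≤ 39, throughput 19 + 15 + 18 + 11 = 63.
node-E + node-C + node-K + node-F + node-H: power draw 12 + 5 + 5 + 13 + 2 = 37 ≤ 39, throughput 19 + 18 + 11 + 9 + 3 = 60.
Best is node-E, node-D, node-C, node-K, and node-H with total throughput 66.

66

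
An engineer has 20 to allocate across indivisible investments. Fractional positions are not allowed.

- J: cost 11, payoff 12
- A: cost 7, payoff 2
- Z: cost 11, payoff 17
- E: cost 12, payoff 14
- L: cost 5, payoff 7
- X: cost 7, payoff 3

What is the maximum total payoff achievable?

Allowing fractional choices, the relaxed optimum would be about 28.7, but investments are indivisible.
E + L: cost 12 + 5 = 17 ≤ 20, payoff 14 + 7 = 21.
Z + L: cost 11 + 5 = 16 ≤ 20, payoff 17 + 7 = 24.
Z + X: cost 11 + 7 = 18 ≤ 20, payoff 17 + 3 = 20.
Best is Z and L with total payoff 24.

24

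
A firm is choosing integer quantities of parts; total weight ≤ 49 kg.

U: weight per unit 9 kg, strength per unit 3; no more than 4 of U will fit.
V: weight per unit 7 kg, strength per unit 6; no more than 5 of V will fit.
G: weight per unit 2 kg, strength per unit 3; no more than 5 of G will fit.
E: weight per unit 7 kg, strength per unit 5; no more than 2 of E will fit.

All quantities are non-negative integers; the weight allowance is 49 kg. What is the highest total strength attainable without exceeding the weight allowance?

45

G has the best ratio (3/2); taking only G gives at most 5×3 = 15 (stopped by the supply cap of 5).
Mixing does better — 5×V and 5×G: weight 45 ≤ 49, strength 5·6 + 5·3 = 45.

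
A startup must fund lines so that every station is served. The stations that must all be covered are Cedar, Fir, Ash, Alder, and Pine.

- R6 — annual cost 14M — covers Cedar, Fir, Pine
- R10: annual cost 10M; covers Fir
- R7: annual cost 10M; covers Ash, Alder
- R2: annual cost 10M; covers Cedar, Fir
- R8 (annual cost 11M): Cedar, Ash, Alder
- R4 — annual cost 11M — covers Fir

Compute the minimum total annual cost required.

The greedy cost-per-new-station heuristic would pick R8 and R6 for 25, but a cheaper cover exists.
Choose R6 and R7: together they cover Cedar, Fir, Ash, Alder, Pine — every station.
Total annual cost: 14 + 10 = 24.
No cover costs less than 24.

24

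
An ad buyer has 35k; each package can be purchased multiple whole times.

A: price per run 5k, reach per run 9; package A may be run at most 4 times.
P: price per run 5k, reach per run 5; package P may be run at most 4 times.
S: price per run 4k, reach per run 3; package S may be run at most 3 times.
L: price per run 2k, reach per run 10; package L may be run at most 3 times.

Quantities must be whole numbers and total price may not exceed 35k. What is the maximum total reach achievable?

74

L has the best ratio (10/2); taking only L gives at most 3×10 = 30 (stopped by the supply cap of 3).
Mixing does better — 4×A, 1×P, 1×S, and 3×L: price 35 ≤ 35, reach 4·9 + 1·5 + 1·3 + 3·10 = 74.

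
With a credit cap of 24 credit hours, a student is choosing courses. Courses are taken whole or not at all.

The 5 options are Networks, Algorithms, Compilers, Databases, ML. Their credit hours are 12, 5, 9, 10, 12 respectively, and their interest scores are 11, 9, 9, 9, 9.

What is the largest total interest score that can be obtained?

Algorithms + Compilers + Databases: credit hours 5 + 9 + 10 = 24 ≤ 24, interest score 9 + 9 + 9 = 27.
Networks + Algorithms: credit hours 12 + 5 = 17 ≤ 24, interest score 11 + 9 = 20.
Best is Algorithms, Compilers, and Databases with total interest score 27.

27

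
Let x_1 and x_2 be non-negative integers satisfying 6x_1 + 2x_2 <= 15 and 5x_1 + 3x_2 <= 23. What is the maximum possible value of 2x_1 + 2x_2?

(x_1,x_2)=(0,7): 6·0+2·7=14≤15, 5·0+3·7=21≤23, objective 14.
(x_1,x_2)=(0,6): 6·0+2·6=12≤15, 5·0+3·6=18≤23, objective 12.
The best lattice point is (0,7), giving 14.

14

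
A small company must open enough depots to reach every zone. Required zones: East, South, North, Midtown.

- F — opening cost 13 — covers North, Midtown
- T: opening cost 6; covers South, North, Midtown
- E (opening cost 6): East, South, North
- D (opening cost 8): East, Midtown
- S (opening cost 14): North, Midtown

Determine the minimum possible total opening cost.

Choose T and E: together they cover East, South, North, Midtown — every zone.
Total opening cost: 6 + 6 = 12.

12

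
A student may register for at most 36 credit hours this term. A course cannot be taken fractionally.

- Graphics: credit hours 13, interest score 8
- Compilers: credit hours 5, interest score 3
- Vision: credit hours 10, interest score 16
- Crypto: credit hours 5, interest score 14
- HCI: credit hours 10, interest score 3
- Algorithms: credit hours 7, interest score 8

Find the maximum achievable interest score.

46

This is a 0-1 knapsack instance.
Allowing fractional choices, the relaxed optimum would be about 46.6, but courses are indivisible.
Graphics + Vision + Crypto + Algorithms: credit hours 13 + 10 + 5 + 7 = 35 ≤ 36, interest score 8 + 16 + 14 + 8 = 46.
Compilers + Vision + Crypto + Algorithms: credit hours 5 + 10 + 5 + 7 = 27 ≤ 36, interest score 3 + 16 + 14 + 8 = 41.
Best is Graphics, Vision, Crypto, and Algorithms with total interest score 46.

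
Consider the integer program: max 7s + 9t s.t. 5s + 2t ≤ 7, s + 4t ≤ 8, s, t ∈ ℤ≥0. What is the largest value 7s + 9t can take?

18

(s,t)=(0,2) is feasible, giving 18.
(s,t)=(1,1) is feasible, giving 16.
(s,t)=(0,1) is feasible, giving 9.
(s,t)=(1,0) is feasible, giving 7.
The best lattice point is (0,2), giving 18.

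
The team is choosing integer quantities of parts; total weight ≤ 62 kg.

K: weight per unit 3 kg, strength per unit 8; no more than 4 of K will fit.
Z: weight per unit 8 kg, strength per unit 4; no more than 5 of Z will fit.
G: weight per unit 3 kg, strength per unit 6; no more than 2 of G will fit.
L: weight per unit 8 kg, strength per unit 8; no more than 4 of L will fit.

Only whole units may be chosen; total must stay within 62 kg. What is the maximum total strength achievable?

80

K has the best ratio (8/3); taking only K gives at most 4×8 = 32 (stopped by the supply cap of 4).
Mixing does better — 4×K, 1×Z, 2×G, and 4×L: weight 58 ≤ 62, strength 4·8 + 1·4 + 2·6 + 4·8 = 80.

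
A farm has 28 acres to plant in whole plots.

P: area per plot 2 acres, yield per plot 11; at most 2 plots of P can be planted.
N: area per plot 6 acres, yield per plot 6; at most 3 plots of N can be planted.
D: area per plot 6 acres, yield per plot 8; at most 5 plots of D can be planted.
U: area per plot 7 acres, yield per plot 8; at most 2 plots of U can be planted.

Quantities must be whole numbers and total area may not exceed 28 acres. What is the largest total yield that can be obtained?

This is a bounded integer knapsack.
P has the best ratio (11/2); taking only P gives at most 2×11 = 22 (stopped by the supply cap of 2).
Mixing does better — 2×P and 4×D: area 28 ≤ 28, yield 2·11 + 4·8 = 54.

54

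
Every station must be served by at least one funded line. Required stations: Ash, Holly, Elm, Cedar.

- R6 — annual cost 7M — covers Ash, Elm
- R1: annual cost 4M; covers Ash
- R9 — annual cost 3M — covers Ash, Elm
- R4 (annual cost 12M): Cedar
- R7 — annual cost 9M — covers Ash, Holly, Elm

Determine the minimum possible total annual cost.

The greedy cost-per-new-station heuristic would pick R9, R7, and R4 for 24, but a cheaper cover exists.
Choose R4 and R7: together they cover Ash, Holly, Elm, Cedar — every station.
Total annual cost: 12 + 9 = 21.
No cover costs less than 21.

21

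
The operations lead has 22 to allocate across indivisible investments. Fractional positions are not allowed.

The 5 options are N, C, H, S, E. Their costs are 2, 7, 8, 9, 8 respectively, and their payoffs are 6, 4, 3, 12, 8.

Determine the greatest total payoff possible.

26

Take N, S, and E: cost 2 + 9 + 8 = 19 ≤ 22, payoff 6 + 12 + 8 = 26.
No other feasible combination does better.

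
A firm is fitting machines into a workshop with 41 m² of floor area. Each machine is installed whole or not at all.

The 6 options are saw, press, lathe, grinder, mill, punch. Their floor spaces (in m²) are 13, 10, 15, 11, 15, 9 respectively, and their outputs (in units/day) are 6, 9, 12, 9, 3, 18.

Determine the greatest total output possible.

39

Allowing fractional choices, the relaxed optimum would be about 44.8, but machines are indivisible.
press + grinder + punch: floor space 10 + 11 + 9 = 30 ≤ 41, output 9 + 9 + 18 = 36.
press + lathe + punch: floor space 10 + 15 + 9 = 34 ≤ 41, output 9 + 12 + 18 = 39.
lathe + grinder + punch: floor space 15 + 11 + 9 = 35 ≤ 41, output 12 + 9 + 18 = 39.
The maximum output is 39; one optimal choice is press, lathe, and punch.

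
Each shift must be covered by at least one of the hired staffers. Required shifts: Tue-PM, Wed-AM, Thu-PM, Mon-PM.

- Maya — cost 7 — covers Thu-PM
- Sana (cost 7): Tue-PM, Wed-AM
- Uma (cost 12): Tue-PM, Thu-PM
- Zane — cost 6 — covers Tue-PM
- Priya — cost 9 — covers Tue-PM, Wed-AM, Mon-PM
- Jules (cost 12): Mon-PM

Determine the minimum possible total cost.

This is an integer covering problem.
Choose Maya and Priya: together they cover Tue-PM, Wed-AM, Thu-PM, Mon-PM — every shift.
Total cost: 7 + 9 = 16.
No cover costs less than 16.

16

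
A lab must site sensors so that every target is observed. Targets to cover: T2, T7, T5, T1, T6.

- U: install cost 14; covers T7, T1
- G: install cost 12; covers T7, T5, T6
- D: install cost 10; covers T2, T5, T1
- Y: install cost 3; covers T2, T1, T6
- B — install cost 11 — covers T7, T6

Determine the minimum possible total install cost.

Choose G and Y: together they cover T2, T7, T5, T1, T6 — every target.
Total install cost: 12 + 3 = 15.
No cover costs less than 15.

15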